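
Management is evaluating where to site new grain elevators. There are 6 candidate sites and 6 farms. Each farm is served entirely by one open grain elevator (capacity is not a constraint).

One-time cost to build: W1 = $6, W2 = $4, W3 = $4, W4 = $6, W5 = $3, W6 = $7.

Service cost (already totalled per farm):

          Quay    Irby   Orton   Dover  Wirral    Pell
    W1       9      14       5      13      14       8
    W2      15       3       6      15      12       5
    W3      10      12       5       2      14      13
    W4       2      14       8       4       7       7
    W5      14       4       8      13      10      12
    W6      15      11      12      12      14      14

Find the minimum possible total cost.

For any fixed open set, each farm goes to its cheapest open site; total = fixed + service.
{W2, W4}: Quay→W4 2, Irby→W2 3, Orton→W2 6, Dover→W4 4, Wirral→W4 7, Pell→W2 5. Service 27; fixed 10; total 37.
{W2, W3, W4}: service 24 + fixed 14 = 38
{W2, W4, W5}: Quay→W4 2, Irby→W2 3, Orton→W2 6, Dover→W4 4, Wirral→W4 7, Pell→W2 5. Service 27; fixed 13; total 40.
{W1, W2, W3, W4, W5, W6}: service 24 + fixed 30 = 54
No other subset beats 37.

Minimum total cost: 37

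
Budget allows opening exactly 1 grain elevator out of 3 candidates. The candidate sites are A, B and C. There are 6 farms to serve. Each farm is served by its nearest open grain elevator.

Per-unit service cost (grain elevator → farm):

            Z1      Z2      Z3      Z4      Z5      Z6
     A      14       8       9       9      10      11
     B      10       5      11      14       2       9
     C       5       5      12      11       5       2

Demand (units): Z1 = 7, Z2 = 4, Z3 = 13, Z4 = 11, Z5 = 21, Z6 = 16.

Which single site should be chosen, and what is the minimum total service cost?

Choose C only; total service cost 469.

With exactly 1 open, each farm uses its cheapest among the chosen.
{C}: Z1→C 5·7=35, Z2→C 5·4=20, Z3→C 12·13=156, Z4→C 11·11=121, Z5→C 5·21=105, Z6→C 2·16=32. Service cost 469.
{B}: service cost 573
{A}: service cost 732
Among all 3 size-1 choices, {C} is lowest.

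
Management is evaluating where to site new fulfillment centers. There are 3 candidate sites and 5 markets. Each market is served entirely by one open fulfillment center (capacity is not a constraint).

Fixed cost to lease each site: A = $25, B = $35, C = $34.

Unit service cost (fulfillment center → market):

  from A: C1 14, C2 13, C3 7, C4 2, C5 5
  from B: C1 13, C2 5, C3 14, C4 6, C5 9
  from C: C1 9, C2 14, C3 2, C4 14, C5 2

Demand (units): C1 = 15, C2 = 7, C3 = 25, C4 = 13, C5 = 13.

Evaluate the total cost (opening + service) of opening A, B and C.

Each market is assigned to its cheapest site among the open ones.
{A, B, C}: C1→C 9·15=135, C2→B 5·7=35, C3→C 2·25=50, C4→A 2·13=26, C5→C 2·13=26. Service 272; fixed 94; total 366.

Total cost: 366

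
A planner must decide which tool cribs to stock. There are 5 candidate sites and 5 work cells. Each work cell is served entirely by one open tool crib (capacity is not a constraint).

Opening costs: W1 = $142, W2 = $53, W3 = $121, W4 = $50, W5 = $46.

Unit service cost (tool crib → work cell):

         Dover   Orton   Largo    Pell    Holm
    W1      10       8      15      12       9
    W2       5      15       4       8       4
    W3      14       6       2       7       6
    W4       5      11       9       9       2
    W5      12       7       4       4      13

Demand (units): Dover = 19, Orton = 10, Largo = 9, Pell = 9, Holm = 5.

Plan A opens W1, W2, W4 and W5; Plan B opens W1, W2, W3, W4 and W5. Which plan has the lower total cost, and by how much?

Plan A is cheaper by 93.

Plan A: {W1, W2, W4, W5}: Dover→W2 5·19=95, Orton→W5 7·10=70, Largo→W2 4·9=36, Pell→W5 4·9=36, Holm→W4 2·5=10. Service 247; fixed 291; total 538.
Plan B: {W1, W2, W3, W4, W5}: Dover→W2 5·19=95, Orton→W3 6·10=60, Largo→W3 2·9=18, Pell→W5 4·9=36, Holm→W4 2·5=10. Service 219; fixed 412; total 631.
Difference: |538 − 631| = 93.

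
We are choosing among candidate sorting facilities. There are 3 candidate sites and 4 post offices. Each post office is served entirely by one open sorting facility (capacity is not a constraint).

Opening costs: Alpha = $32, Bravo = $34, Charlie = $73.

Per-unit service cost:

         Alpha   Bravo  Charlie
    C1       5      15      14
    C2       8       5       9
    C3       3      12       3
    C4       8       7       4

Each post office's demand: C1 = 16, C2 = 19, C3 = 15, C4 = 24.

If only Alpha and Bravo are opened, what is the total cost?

Each post office is assigned to its cheapest site among the open ones.
{Alpha, Bravo}: C1→Alpha 5·16=80, C2→Bravo 5·19=95, C3→Alpha 3·15=45, C4→Bravo 7·24=168. Service 388; fixed 66; total 454.

Total cost: 454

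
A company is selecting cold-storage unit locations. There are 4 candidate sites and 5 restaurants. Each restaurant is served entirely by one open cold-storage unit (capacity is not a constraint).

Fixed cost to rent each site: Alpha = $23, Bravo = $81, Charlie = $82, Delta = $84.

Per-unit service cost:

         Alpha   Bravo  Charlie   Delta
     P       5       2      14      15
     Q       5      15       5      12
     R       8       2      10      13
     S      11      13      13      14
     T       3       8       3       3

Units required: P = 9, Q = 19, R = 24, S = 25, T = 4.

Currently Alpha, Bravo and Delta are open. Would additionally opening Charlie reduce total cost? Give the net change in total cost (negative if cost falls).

No — net change +82 (cost rises by 82).

Current service cost with {Alpha, Bravo, Delta}: 448.
Adding Charlie: each restaurant re-picks its cheapest; new service cost 448, saving 0.
Extra fixed cost: 82. Net change = 82 − 0 = 82.
(Totals: 636 → 718.)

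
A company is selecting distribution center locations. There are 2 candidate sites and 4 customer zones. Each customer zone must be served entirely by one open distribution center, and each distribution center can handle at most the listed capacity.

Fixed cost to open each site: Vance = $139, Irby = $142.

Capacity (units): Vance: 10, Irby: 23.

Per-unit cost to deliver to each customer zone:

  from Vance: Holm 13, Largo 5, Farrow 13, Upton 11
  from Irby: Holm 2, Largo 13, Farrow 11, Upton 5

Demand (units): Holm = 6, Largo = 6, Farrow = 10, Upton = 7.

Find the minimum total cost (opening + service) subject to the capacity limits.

Open {Vance, Irby}: Holm→Irby 2·6=12, Largo→Vance 5·6=30, Farrow→Irby 11·10=110, Upton→Irby 5·7=35.
Loads: Vance carries 6/10, Irby carries 23/23. Service 187; fixed 281; total 468.
Next best feasible plan costs 536.

Minimum total cost: 468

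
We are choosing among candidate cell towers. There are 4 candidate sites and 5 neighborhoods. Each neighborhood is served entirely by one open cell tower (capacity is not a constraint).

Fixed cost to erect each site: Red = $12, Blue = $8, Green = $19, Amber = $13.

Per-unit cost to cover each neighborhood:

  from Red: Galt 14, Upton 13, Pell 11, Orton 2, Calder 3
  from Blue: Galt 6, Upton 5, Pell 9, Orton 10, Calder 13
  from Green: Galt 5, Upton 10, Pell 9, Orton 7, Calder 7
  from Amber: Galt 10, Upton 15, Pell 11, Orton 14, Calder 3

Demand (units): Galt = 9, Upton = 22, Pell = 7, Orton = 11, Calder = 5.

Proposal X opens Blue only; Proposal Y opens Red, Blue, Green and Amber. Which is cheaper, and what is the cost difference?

Proposal X: {Blue}: Galt→Blue 6·9=54, Upton→Blue 5·22=110, Pell→Blue 9·7=63, Orton→Blue 10·11=110, Calder→Blue 13·5=65. Service 402; fixed 8; total 410.
Proposal Y: {Red, Blue, Green, Amber}: Galt→Green 5·9=45, Upton→Blue 5·22=110, Pell→Blue 9·7=63, Orton→Red 2·11=22, Calder→Red 3·5=15. Service 255; fixed 52; total 307.
Difference: |410 − 307| = 103.

Proposal Y is cheaper by 103.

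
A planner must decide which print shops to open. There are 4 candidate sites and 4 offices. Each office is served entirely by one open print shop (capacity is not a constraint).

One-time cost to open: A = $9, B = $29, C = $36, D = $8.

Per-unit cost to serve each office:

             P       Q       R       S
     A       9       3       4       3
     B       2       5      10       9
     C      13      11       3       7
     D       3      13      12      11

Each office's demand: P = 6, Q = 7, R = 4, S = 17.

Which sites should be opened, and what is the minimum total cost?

For any fixed open set, each office goes to its cheapest open site; total = fixed + service.
{A, D}: P→D 3·6=18, Q→A 3·7=21, R→A 4·4=16, S→A 3·17=51. Service 106; fixed 17; total 123.
{A, B}: service 100 + fixed 38 = 138
{A, B, D}: P→B 2·6=12, Q→A 3·7=21, R→A 4·4=16, S→A 3·17=51. Service 100; fixed 46; total 146.
{A, B, C, D}: P→B 2·6=12, Q→A 3·7=21, R→C 3·4=12, S→A 3·17=51. Service 96; fixed 82; total 178.
No other subset beats 123.

Open A and D; minimum total cost 123.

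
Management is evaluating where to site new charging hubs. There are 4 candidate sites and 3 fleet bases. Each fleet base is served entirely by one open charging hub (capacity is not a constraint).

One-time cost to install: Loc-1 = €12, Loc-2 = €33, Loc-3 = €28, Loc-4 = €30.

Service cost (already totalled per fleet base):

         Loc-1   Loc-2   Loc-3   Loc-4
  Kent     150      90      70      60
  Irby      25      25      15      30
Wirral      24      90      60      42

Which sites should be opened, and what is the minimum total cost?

Open Loc-1 and Loc-3; minimum total cost 149.

For any fixed open set, each fleet base goes to its cheapest open site; total = fixed + service.
{Loc-1, Loc-3}: Kent→Loc-3 70, Irby→Loc-3 15, Wirral→Loc-1 24. Service 109; fixed 40; total 149.
{Loc-1, Loc-4}: Kent→Loc-4 60, Irby→Loc-1 25, Wirral→Loc-1 24. Service 109; fixed 42; total 151.
{Loc-4}: service 132 + fixed 30 = 162
{Loc-1, Loc-2, Loc-3, Loc-4}: service 99 + fixed 103 = 202
No other subset beats 149.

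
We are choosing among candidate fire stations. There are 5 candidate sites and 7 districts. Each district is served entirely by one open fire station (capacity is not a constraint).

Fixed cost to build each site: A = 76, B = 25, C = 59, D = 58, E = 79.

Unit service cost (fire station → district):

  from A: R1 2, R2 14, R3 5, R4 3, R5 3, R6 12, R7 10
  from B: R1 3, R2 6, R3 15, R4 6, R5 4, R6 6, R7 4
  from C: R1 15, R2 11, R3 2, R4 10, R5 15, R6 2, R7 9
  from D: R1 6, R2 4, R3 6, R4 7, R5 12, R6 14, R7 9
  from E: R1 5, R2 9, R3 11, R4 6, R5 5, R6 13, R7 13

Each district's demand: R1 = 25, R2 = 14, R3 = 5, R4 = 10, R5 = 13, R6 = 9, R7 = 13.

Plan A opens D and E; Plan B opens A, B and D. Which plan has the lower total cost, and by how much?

Plan A: {D, E}: R1→E 5·25=125, R2→D 4·14=56, R3→D 6·5=30, R4→E 6·10=60, R5→E 5·13=65, R6→E 13·9=117, R7→D 9·13=117. Service 570; fixed 137; total 707.
Plan B: {A, B, D}: R1→A 2·25=50, R2→D 4·14=56, R3→A 5·5=25, R4→A 3·10=30, R5→A 3·13=39, R6→B 6·9=54, R7→B 4·13=52. Service 306; fixed 159; total 465.
Difference: |707 − 465| = 242.

Plan B is cheaper by 242.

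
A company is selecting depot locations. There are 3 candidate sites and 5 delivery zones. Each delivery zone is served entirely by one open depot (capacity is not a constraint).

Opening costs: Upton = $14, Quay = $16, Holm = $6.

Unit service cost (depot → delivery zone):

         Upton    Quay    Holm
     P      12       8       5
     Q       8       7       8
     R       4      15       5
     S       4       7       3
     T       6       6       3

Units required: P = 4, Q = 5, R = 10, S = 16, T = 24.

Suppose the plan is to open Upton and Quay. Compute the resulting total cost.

Total cost: 345

Each delivery zone is assigned to its cheapest site among the open ones.
{Upton, Quay}: P→Quay 8·4=32, Q→Quay 7·5=35, R→Upton 4·10=40, S→Upton 4·16=64, T→Upton 6·24=144. Service 315; fixed 30; total 345.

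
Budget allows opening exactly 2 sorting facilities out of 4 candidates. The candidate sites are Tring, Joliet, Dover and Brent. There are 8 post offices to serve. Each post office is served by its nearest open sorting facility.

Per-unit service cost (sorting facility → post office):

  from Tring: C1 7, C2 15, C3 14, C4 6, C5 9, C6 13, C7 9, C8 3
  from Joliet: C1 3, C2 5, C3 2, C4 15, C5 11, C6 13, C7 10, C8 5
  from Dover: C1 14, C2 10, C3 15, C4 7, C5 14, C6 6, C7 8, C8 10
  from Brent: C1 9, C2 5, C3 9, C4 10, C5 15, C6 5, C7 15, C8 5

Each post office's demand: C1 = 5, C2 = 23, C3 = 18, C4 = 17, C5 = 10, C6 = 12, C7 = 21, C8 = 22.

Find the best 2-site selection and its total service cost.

With exactly 2 open, each post office uses its cheapest among the chosen.
{Joliet, Dover}: C1→Joliet 3·5=15, C2→Joliet 5·23=115, C3→Joliet 2·18=36, C4→Dover 7·17=119, C5→Joliet 11·10=110, C6→Dover 6·12=72, C7→Dover 8·21=168, C8→Joliet 5·22=110. Service cost 745.
{Tring, Joliet}: service cost 769
{Tring, Brent}: service cost 819
Among all 6 size-2 choices, {Joliet, Dover} is lowest.

Choose Joliet and Dover; total service cost 745.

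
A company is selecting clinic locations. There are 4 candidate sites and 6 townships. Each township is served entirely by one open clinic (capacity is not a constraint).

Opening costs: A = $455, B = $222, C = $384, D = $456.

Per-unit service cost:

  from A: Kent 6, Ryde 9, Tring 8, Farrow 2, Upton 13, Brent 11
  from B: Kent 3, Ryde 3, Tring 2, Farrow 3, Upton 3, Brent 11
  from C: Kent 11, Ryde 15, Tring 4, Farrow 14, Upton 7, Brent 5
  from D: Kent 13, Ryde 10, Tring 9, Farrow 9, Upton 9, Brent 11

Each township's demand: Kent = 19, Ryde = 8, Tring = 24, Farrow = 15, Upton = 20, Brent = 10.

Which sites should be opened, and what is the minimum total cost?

For any fixed open set, each township goes to its cheapest open site; total = fixed + service.
{B}: Kent→B 3·19=57, Ryde→B 3·8=24, Tring→B 2·24=48, Farrow→B 3·15=45, Upton→B 3·20=60, Brent→B 11·10=110. Service 344; fixed 222; total 566.
{B, C}: Kent→B 3·19=57, Ryde→B 3·8=24, Tring→B 2·24=48, Farrow→B 3·15=45, Upton→B 3·20=60, Brent→C 5·10=50. Service 284; fixed 606; total 890.
{A, B}: service 329 + fixed 677 = 1006
{A, B, C, D}: service 269 + fixed 1517 = 1786
(All 15 nonempty subsets were checked; B only is lowest.)

Open B only; minimum total cost 566.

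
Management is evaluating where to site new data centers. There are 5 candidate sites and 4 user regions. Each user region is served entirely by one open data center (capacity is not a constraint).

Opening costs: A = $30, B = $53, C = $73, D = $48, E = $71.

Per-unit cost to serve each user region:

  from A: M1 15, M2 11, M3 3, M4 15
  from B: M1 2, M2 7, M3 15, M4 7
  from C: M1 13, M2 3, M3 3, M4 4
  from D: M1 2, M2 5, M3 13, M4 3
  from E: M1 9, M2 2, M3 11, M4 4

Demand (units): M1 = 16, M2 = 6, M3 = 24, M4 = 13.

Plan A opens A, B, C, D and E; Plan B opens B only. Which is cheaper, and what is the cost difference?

Plan A: {A, B, C, D, E}: M1→B 2·16=32, M2→E 2·6=12, M3→A 3·24=72, M4→D 3·13=39. Service 155; fixed 275; total 430.
Plan B: {B}: M1→B 2·16=32, M2→B 7·6=42, M3→B 15·24=360, M4→B 7·13=91. Service 525; fixed 53; total 578.
Difference: |430 − 578| = 148.

Plan A is cheaper by 148.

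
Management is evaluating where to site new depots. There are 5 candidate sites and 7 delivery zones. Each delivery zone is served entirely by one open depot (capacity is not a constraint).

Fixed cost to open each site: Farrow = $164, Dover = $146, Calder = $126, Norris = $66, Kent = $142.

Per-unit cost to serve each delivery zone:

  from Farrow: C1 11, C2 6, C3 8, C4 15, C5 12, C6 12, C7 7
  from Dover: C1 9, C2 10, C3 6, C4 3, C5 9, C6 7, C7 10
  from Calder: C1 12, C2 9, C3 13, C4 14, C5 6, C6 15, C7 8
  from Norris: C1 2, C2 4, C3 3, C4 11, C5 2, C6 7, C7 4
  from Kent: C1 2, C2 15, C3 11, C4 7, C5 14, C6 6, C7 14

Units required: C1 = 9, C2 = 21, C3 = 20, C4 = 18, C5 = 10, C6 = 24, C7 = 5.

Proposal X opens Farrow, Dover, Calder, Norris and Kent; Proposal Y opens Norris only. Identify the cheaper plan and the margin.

Proposal Y is cheaper by 410.

Proposal X: {Farrow, Dover, Calder, Norris, Kent}: C1→Norris 2·9=18, C2→Norris 4·21=84, C3→Norris 3·20=60, C4→Dover 3·18=54, C5→Norris 2·10=20, C6→Kent 6·24=144, C7→Norris 4·5=20. Service 400; fixed 644; total 1044.
Proposal Y: {Norris}: C1→Norris 2·9=18, C2→Norris 4·21=84, C3→Norris 3·20=60, C4→Norris 11·18=198, C5→Norris 2·10=20, C6→Norris 7·24=168, C7→Norris 4·5=20. Service 568; fixed 66; total 634.
Difference: |1044 − 634| = 410.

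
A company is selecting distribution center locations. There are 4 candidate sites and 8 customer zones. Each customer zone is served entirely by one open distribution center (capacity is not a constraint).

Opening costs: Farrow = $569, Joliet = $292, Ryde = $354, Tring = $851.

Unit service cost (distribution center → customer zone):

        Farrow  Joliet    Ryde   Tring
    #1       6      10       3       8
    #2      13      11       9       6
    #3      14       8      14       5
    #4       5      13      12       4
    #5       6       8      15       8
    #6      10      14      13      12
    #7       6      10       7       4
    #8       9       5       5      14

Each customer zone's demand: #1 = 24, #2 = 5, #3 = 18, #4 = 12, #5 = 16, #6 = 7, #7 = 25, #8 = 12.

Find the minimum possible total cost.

Minimum total cost: 1423

For any fixed open set, each customer zone goes to its cheapest open site; total = fixed + service.
{Joliet}: #1→Joliet 10·24=240, #2→Joliet 11·5=55, #3→Joliet 8·18=144, #4→Joliet 13·12=156, #5→Joliet 8·16=128, #6→Joliet 14·7=98, #7→Joliet 10·25=250, #8→Joliet 5·12=60. Service 1131; fixed 292; total 1423.
{Ryde}: service 1079 + fixed 354 = 1433
{Joliet, Ryde}: service 859 + fixed 646 = 1505
{Farrow, Joliet, Ryde, Tring}: service 566 + fixed 2066 = 2632
No other subset beats 1423.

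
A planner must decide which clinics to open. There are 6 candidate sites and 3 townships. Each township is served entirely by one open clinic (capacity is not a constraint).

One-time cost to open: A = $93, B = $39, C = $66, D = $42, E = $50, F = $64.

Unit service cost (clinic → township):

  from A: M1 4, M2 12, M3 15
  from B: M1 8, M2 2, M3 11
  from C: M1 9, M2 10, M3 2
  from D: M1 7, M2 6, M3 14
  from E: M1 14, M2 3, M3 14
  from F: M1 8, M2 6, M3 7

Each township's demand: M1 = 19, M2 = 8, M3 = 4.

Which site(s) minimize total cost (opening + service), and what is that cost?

For any fixed open set, each township goes to its cheapest open site; total = fixed + service.
{B}: M1→B 8·19=152, M2→B 2·8=16, M3→B 11·4=44. Service 212; fixed 39; total 251.
{A, B}: service 136 + fixed 132 = 268
{B, D}: M1→D 7·19=133, M2→B 2·8=16, M3→B 11·4=44. Service 193; fixed 81; total 274.
{A, B, C, D, E, F}: service 100 + fixed 354 = 454
No other subset beats 251.

Open B only; minimum total cost 251.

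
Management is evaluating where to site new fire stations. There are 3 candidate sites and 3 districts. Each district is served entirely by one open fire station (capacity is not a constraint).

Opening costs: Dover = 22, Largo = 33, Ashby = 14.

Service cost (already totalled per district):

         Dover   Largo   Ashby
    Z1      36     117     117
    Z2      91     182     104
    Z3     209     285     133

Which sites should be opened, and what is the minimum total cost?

For any fixed open set, each district goes to its cheapest open site; total = fixed + service.
{Dover, Ashby}: Z1→Dover 36, Z2→Dover 91, Z3→Ashby 133. Service 260; fixed 36; total 296.
{Dover, Largo, Ashby}: service 260 + fixed 69 = 329
{Dover}: service 336 + fixed 22 = 358
{Ashby}: service 354 + fixed 14 = 368
(All 7 nonempty subsets were checked; Dover and Ashby is lowest.)

Open Dover and Ashby; minimum total cost 296.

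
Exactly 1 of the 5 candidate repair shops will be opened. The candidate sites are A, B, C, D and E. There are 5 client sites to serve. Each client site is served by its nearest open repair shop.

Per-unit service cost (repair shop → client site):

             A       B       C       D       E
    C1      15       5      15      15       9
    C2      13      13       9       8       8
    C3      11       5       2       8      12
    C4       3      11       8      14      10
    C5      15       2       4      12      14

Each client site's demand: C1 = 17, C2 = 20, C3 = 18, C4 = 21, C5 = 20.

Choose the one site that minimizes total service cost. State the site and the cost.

Choose B only; total service cost 706.

With exactly 1 open, each client site uses its cheapest among the chosen.
{B}: C1→B 5·17=85, C2→B 13·20=260, C3→B 5·18=90, C4→B 11·21=231, C5→B 2·20=40. Service cost 706.
{C}: service cost 719
{E}: service cost 1019
Among all 5 size-1 choices, {B} is lowest.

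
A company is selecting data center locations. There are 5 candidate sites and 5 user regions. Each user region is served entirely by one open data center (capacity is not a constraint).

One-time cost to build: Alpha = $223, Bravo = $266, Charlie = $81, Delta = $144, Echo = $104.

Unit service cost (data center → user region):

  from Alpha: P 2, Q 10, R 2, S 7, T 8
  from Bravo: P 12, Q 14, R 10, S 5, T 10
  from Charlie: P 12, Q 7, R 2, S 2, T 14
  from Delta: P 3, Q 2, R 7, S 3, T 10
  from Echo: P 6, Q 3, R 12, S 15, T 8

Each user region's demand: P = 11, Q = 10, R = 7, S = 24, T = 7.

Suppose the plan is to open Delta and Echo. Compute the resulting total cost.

Total cost: 478

Each user region is assigned to its cheapest site among the open ones.
{Delta, Echo}: P→Delta 3·11=33, Q→Delta 2·10=20, R→Delta 7·7=49, S→Delta 3·24=72, T→Echo 8·7=56. Service 230; fixed 248; total 478.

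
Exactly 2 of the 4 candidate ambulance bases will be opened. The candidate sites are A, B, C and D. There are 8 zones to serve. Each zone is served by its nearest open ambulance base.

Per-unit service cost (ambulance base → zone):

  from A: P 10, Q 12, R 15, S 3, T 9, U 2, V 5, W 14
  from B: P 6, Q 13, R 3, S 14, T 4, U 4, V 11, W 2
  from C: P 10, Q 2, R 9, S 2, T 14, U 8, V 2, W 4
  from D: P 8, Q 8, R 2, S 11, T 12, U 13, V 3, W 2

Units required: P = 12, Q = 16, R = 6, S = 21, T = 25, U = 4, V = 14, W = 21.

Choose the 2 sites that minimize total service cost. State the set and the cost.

With exactly 2 open, each zone uses its cheapest among the chosen.
{B, C}: P→B 6·12=72, Q→C 2·16=32, R→B 3·6=18, S→C 2·21=42, T→B 4·25=100, U→B 4·4=16, V→C 2·14=28, W→B 2·21=42. Service cost 350.
{A, B}: service cost 565
{C, D}: service cost 584
Among all 6 size-2 choices, {B, C} is lowest.

Choose B and C; total service cost 350.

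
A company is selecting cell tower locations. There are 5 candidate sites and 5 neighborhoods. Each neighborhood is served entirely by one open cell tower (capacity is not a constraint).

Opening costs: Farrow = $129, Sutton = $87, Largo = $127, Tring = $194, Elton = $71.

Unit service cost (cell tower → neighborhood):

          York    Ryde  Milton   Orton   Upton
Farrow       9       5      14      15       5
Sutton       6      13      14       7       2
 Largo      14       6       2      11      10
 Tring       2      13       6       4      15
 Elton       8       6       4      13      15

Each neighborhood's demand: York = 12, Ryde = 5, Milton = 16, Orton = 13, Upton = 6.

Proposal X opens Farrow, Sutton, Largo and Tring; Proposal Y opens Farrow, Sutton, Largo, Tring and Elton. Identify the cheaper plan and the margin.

Proposal X: {Farrow, Sutton, Largo, Tring}: York→Tring 2·12=24, Ryde→Farrow 5·5=25, Milton→Largo 2·16=32, Orton→Tring 4·13=52, Upton→Sutton 2·6=12. Service 145; fixed 537; total 682.
Proposal Y: {Farrow, Sutton, Largo, Tring, Elton}: York→Tring 2·12=24, Ryde→Farrow 5·5=25, Milton→Largo 2·16=32, Orton→Tring 4·13=52, Upton→Sutton 2·6=12. Service 145; fixed 608; total 753.
Difference: |682 − 753| = 71.

Proposal X is cheaper by 71.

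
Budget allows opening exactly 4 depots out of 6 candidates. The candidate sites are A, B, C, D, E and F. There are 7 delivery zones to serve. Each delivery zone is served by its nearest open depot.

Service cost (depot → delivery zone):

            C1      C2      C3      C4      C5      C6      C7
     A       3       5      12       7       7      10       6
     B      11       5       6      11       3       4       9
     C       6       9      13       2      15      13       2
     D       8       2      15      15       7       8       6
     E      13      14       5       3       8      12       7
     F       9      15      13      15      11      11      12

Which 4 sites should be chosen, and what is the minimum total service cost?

Choose A, B, C and D; total service cost 22.

With exactly 4 open, each delivery zone uses its cheapest among the chosen.
{A, B, C, D}: C1→A 3, C2→D 2, C3→B 6, C4→C 2, C5→B 3, C6→B 4, C7→C 2. Service cost 22.
{A, B, C, E}: service cost 24
{B, C, D, E}: service cost 24
Among all 15 size-4 choices, {A, B, C, D} is lowest.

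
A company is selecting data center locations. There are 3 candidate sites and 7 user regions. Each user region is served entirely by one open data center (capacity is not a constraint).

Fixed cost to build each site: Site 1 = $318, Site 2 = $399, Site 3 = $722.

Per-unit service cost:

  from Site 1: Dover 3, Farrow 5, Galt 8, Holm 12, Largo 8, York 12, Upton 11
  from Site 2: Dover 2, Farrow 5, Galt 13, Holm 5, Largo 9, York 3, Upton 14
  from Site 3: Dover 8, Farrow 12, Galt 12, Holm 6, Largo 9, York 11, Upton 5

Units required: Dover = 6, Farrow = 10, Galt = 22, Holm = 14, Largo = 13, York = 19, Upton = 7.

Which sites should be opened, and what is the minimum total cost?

For any fixed open set, each user region goes to its cheapest open site; total = fixed + service.
{Site 2}: Dover→Site 2 2·6=12, Farrow→Site 2 5·10=50, Galt→Site 2 13·22=286, Holm→Site 2 5·14=70, Largo→Site 2 9·13=117, York→Site 2 3·19=57, Upton→Site 2 14·7=98. Service 690; fixed 399; total 1089.
{Site 1}: Dover→Site 1 3·6=18, Farrow→Site 1 5·10=50, Galt→Site 1 8·22=176, Holm→Site 1 12·14=168, Largo→Site 1 8·13=104, York→Site 1 12·19=228, Upton→Site 1 11·7=77. Service 821; fixed 318; total 1139.
{Site 1, Site 2}: Dover→Site 2 2·6=12, Farrow→Site 1 5·10=50, Galt→Site 1 8·22=176, Holm→Site 2 5·14=70, Largo→Site 1 8·13=104, York→Site 2 3·19=57, Upton→Site 1 11·7=77. Service 546; fixed 717; total 1263.
{Site 1, Site 2, Site 3}: Dover→Site 2 2·6=12, Farrow→Site 1 5·10=50, Galt→Site 1 8·22=176, Holm→Site 2 5·14=70, Largo→Site 1 8·13=104, York→Site 2 3·19=57, Upton→Site 3 5·7=35. Service 504; fixed 1439; total 1943.
No other subset beats 1089.

Open Site 2 only; minimum total cost 1089.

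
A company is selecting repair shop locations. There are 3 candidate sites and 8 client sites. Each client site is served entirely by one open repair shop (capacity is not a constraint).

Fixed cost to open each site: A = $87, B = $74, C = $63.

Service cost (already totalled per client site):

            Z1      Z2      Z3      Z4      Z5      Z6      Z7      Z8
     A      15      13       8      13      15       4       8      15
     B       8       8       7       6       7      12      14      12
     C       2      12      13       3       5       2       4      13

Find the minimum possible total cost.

Minimum total cost: 117

For any fixed open set, each client site goes to its cheapest open site; total = fixed + service.
{C}: Z1→C 2, Z2→C 12, Z3→C 13, Z4→C 3, Z5→C 5, Z6→C 2, Z7→C 4, Z8→C 13. Service 54; fixed 63; total 117.
{B}: service 74 + fixed 74 = 148
{A}: service 91 + fixed 87 = 178
{A, B, C}: service 43 + fixed 224 = 267
No other subset beats 117.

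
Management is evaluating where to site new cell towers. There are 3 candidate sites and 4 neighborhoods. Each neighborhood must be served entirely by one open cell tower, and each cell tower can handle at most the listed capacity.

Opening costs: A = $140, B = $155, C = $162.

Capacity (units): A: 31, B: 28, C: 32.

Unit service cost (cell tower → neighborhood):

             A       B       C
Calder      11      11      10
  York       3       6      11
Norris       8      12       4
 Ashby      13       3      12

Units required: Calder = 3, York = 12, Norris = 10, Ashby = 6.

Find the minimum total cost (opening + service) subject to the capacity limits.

Open {A}: Calder→A 11·3=33, York→A 3·12=36, Norris→A 8·10=80, Ashby→A 13·6=78.
Loads: A carries 31/31. Service 227; fixed 140; total 367.
Next best feasible plan costs 436.

Minimum total cost: 367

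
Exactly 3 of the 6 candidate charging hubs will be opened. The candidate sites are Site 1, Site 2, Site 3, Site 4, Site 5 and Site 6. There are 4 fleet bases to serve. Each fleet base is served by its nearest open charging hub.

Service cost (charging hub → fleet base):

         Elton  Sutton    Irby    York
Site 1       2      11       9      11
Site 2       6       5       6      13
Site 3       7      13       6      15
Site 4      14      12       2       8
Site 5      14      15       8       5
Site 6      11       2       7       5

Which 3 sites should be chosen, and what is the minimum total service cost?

With exactly 3 open, each fleet base uses its cheapest among the chosen.
{Site 1, Site 4, Site 6}: Elton→Site 1 2, Sutton→Site 6 2, Irby→Site 4 2, York→Site 6 5. Service cost 11.
{Site 1, Site 2, Site 6}: service cost 15
{Site 1, Site 3, Site 6}: service cost 15
Among all 20 size-3 choices, {Site 1, Site 4, Site 6} is lowest.

Choose Site 1, Site 4 and Site 6; total service cost 11.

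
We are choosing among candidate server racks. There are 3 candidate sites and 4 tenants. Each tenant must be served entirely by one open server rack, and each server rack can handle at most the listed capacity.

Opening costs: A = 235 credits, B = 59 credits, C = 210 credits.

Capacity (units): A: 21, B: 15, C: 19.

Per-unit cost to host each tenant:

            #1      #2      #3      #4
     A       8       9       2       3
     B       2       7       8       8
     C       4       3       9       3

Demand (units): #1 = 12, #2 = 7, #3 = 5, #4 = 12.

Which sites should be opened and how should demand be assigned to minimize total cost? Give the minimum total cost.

Open {A, C}: #1→C 4·12=48, #2→C 3·7=21, #3→A 2·5=10, #4→A 3·12=36.
Loads: A carries 17/21, C carries 19/19. Service 115; fixed 445; total 560.
Next best feasible plan costs 595.

Minimum total cost: 560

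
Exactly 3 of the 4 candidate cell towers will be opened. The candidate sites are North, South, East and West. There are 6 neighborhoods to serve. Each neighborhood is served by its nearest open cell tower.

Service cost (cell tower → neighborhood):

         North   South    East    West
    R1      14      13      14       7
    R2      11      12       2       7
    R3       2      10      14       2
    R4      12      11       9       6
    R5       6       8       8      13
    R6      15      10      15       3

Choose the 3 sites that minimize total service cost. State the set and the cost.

Choose North, East and West; total service cost 26.

With exactly 3 open, each neighborhood uses its cheapest among the chosen.
{North, East, West}: R1→West 7, R2→East 2, R3→North 2, R4→West 6, R5→North 6, R6→West 3. Service cost 26.
{South, East, West}: service cost 28
{North, South, West}: service cost 31
Among all 4 size-3 choices, {North, East, West} is lowest.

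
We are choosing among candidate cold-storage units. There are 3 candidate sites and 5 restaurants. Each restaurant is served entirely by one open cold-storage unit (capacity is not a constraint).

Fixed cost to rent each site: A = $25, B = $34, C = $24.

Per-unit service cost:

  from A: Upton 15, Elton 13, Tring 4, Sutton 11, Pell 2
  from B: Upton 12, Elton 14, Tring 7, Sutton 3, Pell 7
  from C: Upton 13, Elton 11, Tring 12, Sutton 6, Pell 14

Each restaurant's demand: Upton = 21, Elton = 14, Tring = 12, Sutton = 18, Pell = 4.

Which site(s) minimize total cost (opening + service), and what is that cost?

For any fixed open set, each restaurant goes to its cheapest open site; total = fixed + service.
{A, B, C}: Upton→B 12·21=252, Elton→C 11·14=154, Tring→A 4·12=48, Sutton→B 3·18=54, Pell→A 2·4=8. Service 516; fixed 83; total 599.
{A, B}: Upton→B 12·21=252, Elton→A 13·14=182, Tring→A 4·12=48, Sutton→B 3·18=54, Pell→A 2·4=8. Service 544; fixed 59; total 603.
{B, C}: Upton→B 12·21=252, Elton→C 11·14=154, Tring→B 7·12=84, Sutton→B 3·18=54, Pell→B 7·4=28. Service 572; fixed 58; total 630.
{C}: Upton→C 13·21=273, Elton→C 11·14=154, Tring→C 12·12=144, Sutton→C 6·18=108, Pell→C 14·4=56. Service 735; fixed 24; total 759.
No other subset beats 599.

Open A, B and C; minimum total cost 599.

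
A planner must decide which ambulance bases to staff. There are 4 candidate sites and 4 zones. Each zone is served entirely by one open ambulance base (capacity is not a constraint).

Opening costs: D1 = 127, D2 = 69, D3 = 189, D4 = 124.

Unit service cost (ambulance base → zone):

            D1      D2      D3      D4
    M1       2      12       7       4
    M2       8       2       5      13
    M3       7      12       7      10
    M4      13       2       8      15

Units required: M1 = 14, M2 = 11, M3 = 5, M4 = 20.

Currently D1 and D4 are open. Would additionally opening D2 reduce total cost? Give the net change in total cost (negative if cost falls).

Current service cost with {D1, D4}: 411.
Adding D2: each zone re-picks its cheapest; new service cost 125, saving 286.
Extra fixed cost: 69. Net change = 69 − 286 = -217.
(Totals: 662 → 445.)

Yes — net change −217 (cost falls by 217).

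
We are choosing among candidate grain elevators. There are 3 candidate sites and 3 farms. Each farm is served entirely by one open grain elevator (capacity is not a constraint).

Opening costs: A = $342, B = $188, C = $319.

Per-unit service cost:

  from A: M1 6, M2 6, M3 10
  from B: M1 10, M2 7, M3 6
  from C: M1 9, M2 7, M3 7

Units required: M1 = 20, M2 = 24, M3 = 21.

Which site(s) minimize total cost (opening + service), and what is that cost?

Open B only; minimum total cost 682.

For any fixed open set, each farm goes to its cheapest open site; total = fixed + service.
{B}: M1→B 10·20=200, M2→B 7·24=168, M3→B 6·21=126. Service 494; fixed 188; total 682.
{C}: M1→C 9·20=180, M2→C 7·24=168, M3→C 7·21=147. Service 495; fixed 319; total 814.
{A}: service 474 + fixed 342 = 816
{A, B, C}: service 390 + fixed 849 = 1239
No other subset beats 682.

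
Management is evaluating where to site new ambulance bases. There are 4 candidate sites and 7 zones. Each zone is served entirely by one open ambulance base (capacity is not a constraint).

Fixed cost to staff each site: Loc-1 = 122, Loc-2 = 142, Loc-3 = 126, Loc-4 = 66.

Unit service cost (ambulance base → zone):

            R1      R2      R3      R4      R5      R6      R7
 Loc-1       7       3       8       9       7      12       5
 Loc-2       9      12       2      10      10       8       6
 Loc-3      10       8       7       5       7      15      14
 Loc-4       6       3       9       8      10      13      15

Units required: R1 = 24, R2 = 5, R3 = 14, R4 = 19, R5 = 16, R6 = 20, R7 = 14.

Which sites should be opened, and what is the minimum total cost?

Open Loc-2 and Loc-4; minimum total cost 951.

For any fixed open set, each zone goes to its cheapest open site; total = fixed + service.
{Loc-2, Loc-4}: R1→Loc-4 6·24=144, R2→Loc-4 3·5=15, R3→Loc-2 2·14=28, R4→Loc-4 8·19=152, R5→Loc-2 10·16=160, R6→Loc-2 8·20=160, R7→Loc-2 6·14=84. Service 743; fixed 208; total 951.
{Loc-2, Loc-3, Loc-4}: R1→Loc-4 6·24=144, R2→Loc-4 3·5=15, R3→Loc-2 2·14=28, R4→Loc-3 5·19=95, R5→Loc-3 7·16=112, R6→Loc-2 8·20=160, R7→Loc-2 6·14=84. Service 638; fixed 334; total 972.
{Loc-1, Loc-2}: R1→Loc-1 7·24=168, R2→Loc-1 3·5=15, R3→Loc-2 2·14=28, R4→Loc-1 9·19=171, R5→Loc-1 7·16=112, R6→Loc-2 8·20=160, R7→Loc-1 5·14=70. Service 724; fixed 264; total 988.
{Loc-1, Loc-2, Loc-3, Loc-4}: service 624 + fixed 456 = 1080
(All 15 nonempty subsets were checked; Loc-2 and Loc-4 is lowest.)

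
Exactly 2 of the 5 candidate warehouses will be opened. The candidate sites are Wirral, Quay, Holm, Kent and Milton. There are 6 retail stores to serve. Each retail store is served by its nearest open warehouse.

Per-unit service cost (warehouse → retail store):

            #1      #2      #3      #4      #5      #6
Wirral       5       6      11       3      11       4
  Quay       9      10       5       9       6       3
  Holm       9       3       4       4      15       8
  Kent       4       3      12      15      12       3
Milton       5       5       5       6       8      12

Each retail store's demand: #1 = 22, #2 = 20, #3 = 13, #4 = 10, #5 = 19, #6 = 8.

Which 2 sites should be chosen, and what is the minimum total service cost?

With exactly 2 open, each retail store uses its cheapest among the chosen.
{Quay, Kent}: #1→Kent 4·22=88, #2→Kent 3·20=60, #3→Quay 5·13=65, #4→Quay 9·10=90, #5→Quay 6·19=114, #6→Quay 3·8=24. Service cost 441.
{Kent, Milton}: service cost 449
{Wirral, Quay}: service cost 463
Among all 10 size-2 choices, {Quay, Kent} is lowest.

Choose Quay and Kent; total service cost 441.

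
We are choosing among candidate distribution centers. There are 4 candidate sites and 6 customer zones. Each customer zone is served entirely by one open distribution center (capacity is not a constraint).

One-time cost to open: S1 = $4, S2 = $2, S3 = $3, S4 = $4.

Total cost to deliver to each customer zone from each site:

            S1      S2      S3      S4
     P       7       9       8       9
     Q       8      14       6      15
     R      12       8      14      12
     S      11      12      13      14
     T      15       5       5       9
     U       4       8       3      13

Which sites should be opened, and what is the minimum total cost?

For any fixed open set, each customer zone goes to its cheapest open site; total = fixed + service.
{S2, S3}: P→S3 8, Q→S3 6, R→S2 8, S→S2 12, T→S2 5, U→S3 3. Service 42; fixed 5; total 47.
{S1, S2}: P→S1 7, Q→S1 8, R→S2 8, S→S1 11, T→S2 5, U→S1 4. Service 43; fixed 6; total 49.
{S1, S2, S3}: service 40 + fixed 9 = 49
{S1, S2, S3, S4}: service 40 + fixed 13 = 53
(All 15 nonempty subsets were checked; S2 and S3 is lowest.)

Open S2 and S3; minimum total cost 47.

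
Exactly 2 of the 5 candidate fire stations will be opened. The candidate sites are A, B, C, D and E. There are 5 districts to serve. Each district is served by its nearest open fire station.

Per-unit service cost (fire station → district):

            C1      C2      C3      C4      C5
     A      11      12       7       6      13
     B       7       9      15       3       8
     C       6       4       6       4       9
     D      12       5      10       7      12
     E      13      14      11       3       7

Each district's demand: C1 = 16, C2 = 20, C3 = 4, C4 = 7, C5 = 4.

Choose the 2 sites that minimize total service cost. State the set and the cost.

With exactly 2 open, each district uses its cheapest among the chosen.
{C, E}: C1→C 6·16=96, C2→C 4·20=80, C3→C 6·4=24, C4→E 3·7=21, C5→E 7·4=28. Service cost 249.
{B, C}: service cost 253
{A, C}: service cost 264
Among all 10 size-2 choices, {C, E} is lowest.

Choose C and E; total service cost 249.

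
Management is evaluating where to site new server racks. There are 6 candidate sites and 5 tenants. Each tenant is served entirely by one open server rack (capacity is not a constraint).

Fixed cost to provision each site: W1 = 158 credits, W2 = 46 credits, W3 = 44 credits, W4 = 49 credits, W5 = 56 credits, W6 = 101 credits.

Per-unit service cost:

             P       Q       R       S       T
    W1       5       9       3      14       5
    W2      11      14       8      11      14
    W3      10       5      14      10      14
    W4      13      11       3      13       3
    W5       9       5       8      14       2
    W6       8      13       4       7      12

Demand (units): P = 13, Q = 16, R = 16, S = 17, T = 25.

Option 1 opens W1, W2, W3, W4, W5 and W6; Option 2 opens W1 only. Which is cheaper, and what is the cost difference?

Option 1: {W1, W2, W3, W4, W5, W6}: P→W1 5·13=65, Q→W3 5·16=80, R→W1 3·16=48, S→W6 7·17=119, T→W5 2·25=50. Service 362; fixed 454; total 816.
Option 2: {W1}: P→W1 5·13=65, Q→W1 9·16=144, R→W1 3·16=48, S→W1 14·17=238, T→W1 5·25=125. Service 620; fixed 158; total 778.
Difference: |816 − 778| = 38.

Option 2 is cheaper by 38.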